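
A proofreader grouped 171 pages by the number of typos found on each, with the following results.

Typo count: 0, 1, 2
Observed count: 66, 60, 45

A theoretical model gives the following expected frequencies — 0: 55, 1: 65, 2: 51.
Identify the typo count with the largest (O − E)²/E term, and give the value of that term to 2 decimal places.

χ² = (66−55)²/55 + (60−65)²/65 + (45−51)²/51
   = 2.200 + 0.385 + 0.706
The largest term is for 0: 2.20.

0, 2.20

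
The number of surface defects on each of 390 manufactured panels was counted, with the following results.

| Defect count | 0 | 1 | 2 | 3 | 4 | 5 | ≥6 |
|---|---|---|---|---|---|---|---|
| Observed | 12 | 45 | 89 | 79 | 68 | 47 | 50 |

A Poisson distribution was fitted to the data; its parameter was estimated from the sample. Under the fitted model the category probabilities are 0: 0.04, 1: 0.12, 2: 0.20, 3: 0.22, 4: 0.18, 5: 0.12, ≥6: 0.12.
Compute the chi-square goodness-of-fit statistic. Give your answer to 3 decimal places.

3.279

Expected counts E_i = n·p_i: 390×0.04 = 15.6, 390×0.12 = 46.8, 390×0.20 = 78, 390×0.22 = 85.8, 390×0.18 = 70.2, 390×0.12 = 46.8, 390×0.12 = 46.8.
0: (12 − 15.6)²/15.6 = 12.96/15.6 = 0.8308
1: (45 − 46.8)²/46.8 = 3.24/46.8 = 0.0692
2: (89 − 78)²/78 = 121/78 = 1.5513
3: (79 − 85.8)²/85.8 = 46.24/85.8 = 0.5389
4: (68 − 70.2)²/70.2 = 4.84/70.2 = 0.0689
5: (47 − 46.8)²/46.8 = 0.04/46.8 = 0.0009
≥6: (50 − 46.8)²/46.8 = 10.24/46.8 = 0.2188
Sum = 3.279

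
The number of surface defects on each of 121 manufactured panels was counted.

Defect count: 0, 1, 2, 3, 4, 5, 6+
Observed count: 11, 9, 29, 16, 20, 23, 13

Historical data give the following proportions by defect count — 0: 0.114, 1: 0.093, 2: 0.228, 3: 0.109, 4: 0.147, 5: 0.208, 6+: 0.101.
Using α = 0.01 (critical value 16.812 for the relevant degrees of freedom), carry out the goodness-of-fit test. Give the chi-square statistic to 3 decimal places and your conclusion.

2.200; do not reject

Expected counts E_i = n·p_i: 121×0.114 = 13.794, 121×0.093 = 11.253, 121×0.228 = 27.588, 121×0.109 = 13.189, 121×0.147 = 17.787, 121×0.208 = 25.168, 121×0.101 = 12.221.
0: (11 − 13.794)²/13.794 = 7.806436/13.794 = 0.5659
1: (9 − 11.253)²/11.253 = 5.076009/11.253 = 0.4511
2: (29 − 27.588)²/27.588 = 1.993744/27.588 = 0.0723
3: (16 − 13.189)²/13.189 = 7.901721/13.189 = 0.5991
4: (20 − 17.787)²/17.787 = 4.897369/17.787 = 0.2753
5: (23 − 25.168)²/25.168 = 4.700224/25.168 = 0.1868
6+: (13 − 12.221)²/12.221 = 0.606841/12.221 = 0.0497
Sum = 2.200
df = 6. Since 2.200 < 16.812, we do not reject H₀.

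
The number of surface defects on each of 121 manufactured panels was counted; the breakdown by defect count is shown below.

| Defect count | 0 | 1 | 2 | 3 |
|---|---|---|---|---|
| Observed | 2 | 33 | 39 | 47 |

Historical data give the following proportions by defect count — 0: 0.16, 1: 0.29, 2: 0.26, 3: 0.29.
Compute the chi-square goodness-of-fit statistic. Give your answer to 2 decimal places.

21.54

Expected counts E_i = n·p_i: 121×0.16 = 19.36, 121×0.29 = 35.09, 121×0.26 = 31.46, 121×0.29 = 35.09.
χ² = (2−19.36)²/19.36 + (33−35.09)²/35.09 + (39−31.46)²/31.46 + (47−35.09)²/35.09
   = 15.567 + 0.124 + 1.807 + 4.042
Sum = 21.54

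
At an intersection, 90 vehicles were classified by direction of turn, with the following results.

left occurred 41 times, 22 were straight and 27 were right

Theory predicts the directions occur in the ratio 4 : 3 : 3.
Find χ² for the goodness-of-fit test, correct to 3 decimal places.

1.620

Ratio total = 10. Expected counts: 90×4/10 = 36, 90×3/10 = 27, 90×3/10 = 27.
left: (41 − 36)²/36 = 25/36 = 0.6944
straight: (22 − 27)²/27 = 25/27 = 0.9259
right: (27 − 27)²/27 = 0/27 = 0.0000
Sum = 1.620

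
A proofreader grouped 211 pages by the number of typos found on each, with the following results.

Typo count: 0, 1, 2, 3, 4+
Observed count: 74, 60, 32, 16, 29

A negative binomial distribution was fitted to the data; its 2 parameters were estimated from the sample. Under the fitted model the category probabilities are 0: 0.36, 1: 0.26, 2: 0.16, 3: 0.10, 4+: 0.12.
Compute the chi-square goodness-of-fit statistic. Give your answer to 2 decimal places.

Expected counts E_i = n·p_i: 211×0.36 = 75.96, 211×0.26 = 54.86, 211×0.16 = 33.76, 211×0.10 = 21.1, 211×0.12 = 25.32.
cat         O        E   (O−E)²/E
0          74    75.96      0.051
1          60    54.86      0.482
2          32    33.76      0.092
3          16     21.1      1.233
4+         29    25.32      0.535
Sum = 2.39

2.39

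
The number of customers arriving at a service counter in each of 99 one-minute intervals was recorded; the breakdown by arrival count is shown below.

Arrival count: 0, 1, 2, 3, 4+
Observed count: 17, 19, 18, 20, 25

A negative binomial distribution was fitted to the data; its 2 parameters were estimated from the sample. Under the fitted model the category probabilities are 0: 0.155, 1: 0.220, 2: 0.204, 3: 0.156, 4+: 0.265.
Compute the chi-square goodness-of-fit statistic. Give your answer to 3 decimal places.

Expected counts E_i = n·p_i: 99×0.155 = 15.345, 99×0.220 = 21.78, 99×0.204 = 20.196, 99×0.156 = 15.444, 99×0.265 = 26.235.
χ² = (17−15.345)²/15.345 + (19−21.78)²/21.78 + (18−20.196)²/20.196 + (20−15.444)²/15.444 + (25−26.235)²/26.235
   = 0.1785 + 0.3548 + 0.2388 + 1.3440 + 0.0581
Sum = 2.174

2.174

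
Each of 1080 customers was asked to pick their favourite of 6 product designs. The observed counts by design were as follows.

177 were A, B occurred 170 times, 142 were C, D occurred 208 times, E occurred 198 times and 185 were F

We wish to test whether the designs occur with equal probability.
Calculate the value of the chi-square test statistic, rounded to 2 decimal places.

14.92

Under H₀ each category has probability 1/6, so each expected count is 1080/6 = 180.
χ² = (177−180)²/180 + (170−180)²/180 + (142−180)²/180 + (208−180)²/180 + (198−180)²/180 + (185−180)²/180
   = 0.050 + 0.556 + 8.022 + 4.356 + 1.800 + 0.139
Sum = 14.92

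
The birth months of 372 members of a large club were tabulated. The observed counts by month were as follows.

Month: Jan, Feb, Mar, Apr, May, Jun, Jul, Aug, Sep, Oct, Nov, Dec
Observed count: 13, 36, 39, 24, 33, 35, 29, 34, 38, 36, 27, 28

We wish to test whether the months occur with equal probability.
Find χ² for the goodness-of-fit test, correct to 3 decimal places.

19.161

Expected count for each of the 12 categories: 372/12 = 31.
cat         O        E   (O−E)²/E
Jan        13       31    10.4516
Feb        36       31     0.8065
Mar        39       31     2.0645
Apr        24       31     1.5806
May        33       31     0.1290
Jun        35       31     0.5161
Jul        29       31     0.1290
Aug        34       31     0.2903
Sep        38       31     1.5806
Oct        36       31     0.8065
Nov        27       31     0.5161
Dec        28       31     0.2903
Sum = 19.161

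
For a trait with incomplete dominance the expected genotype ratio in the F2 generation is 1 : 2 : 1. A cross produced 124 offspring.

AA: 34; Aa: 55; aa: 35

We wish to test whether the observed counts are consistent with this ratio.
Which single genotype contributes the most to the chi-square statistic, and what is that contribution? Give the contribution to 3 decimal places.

Aa, 0.790

Ratio total = 4. Expected counts: 124×1/4 = 31, 124×2/4 = 62, 124×1/4 = 31.
χ² = (34−31)²/31 + (55−62)²/62 + (35−31)²/31
   = 0.2903 + 0.7903 + 0.5161
The largest term is for Aa: 0.790.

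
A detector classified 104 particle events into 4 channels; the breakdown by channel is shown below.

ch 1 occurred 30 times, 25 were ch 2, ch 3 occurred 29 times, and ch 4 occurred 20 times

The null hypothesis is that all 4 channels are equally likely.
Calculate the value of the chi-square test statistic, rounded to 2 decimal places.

2.38

Expected count for each of the 4 categories: 104/4 = 26.
χ² = (30−26)²/26 + (25−26)²/26 + (29−26)²/26 + (20−26)²/26
   = 0.615 + 0.038 + 0.346 + 1.385
Sum = 2.38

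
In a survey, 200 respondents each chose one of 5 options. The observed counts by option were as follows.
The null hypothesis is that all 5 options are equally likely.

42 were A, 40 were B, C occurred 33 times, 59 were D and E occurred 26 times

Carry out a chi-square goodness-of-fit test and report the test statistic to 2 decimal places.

15.25

Under H₀ each category has probability 1/5, so each expected count is 200/5 = 40.
A: (42 − 40)²/40 = 4/40 = 0.100
B: (40 − 40)²/40 = 0/40 = 0.000
C: (33 − 40)²/40 = 49/40 = 1.225
D: (59 − 40)²/40 = 361/40 = 9.025
E: (26 − 40)²/40 = 196/40 = 4.900
Sum = 15.25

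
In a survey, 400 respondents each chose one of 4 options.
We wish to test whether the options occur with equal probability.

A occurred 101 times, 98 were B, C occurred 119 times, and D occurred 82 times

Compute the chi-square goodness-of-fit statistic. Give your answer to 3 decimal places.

6.900

Under H₀ each category has probability 1/4, so each expected count is 400/4 = 100.
cat         O        E   (O−E)²/E
A         101      100     0.0100
B          98      100     0.0400
C         119      100     3.6100
D          82      100     3.2400
Sum = 6.900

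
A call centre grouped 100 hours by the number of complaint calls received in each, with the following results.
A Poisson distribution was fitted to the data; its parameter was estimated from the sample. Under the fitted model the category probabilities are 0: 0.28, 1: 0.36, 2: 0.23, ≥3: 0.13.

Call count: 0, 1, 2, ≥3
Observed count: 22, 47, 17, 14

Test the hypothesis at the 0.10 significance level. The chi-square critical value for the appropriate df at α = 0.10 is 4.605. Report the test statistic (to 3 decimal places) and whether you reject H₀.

Expected counts E_i = n·p_i: 100×0.28 = 28, 100×0.36 = 36, 100×0.23 = 23, 100×0.13 = 13.
0: (22 − 28)²/28 = 36/28 = 1.2857
1: (47 − 36)²/36 = 121/36 = 3.3611
2: (17 − 23)²/23 = 36/23 = 1.5652
≥3: (14 − 13)²/13 = 1/13 = 0.0769
Sum = 6.289
df = 2. Since 6.289 > 4.605, we reject H₀.

6.289; reject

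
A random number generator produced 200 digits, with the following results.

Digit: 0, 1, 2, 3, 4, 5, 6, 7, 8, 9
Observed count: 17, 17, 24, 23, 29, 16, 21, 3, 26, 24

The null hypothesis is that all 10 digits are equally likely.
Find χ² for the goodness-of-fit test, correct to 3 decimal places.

Under H₀ each category has probability 1/10, so each expected count is 200/10 = 20.
χ² = (17−20)²/20 + (17−20)²/20 + (24−20)²/20 + (23−20)²/20 + (29−20)²/20 + (16−20)²/20 + (21−20)²/20 + (3−20)²/20 + (26−20)²/20 + (24−20)²/20
   = 0.4500 + 0.4500 + 0.8000 + 0.4500 + 4.0500 + 0.8000 + 0.0500 + 14.4500 + 1.8000 + 0.8000
Sum = 24.100

24.100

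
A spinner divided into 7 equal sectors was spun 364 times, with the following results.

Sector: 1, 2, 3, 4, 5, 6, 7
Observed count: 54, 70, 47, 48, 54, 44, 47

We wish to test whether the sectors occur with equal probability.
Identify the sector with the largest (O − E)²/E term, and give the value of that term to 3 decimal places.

Under H₀ each category has probability 1/7, so each expected count is 364/7 = 52.
χ² = (54−52)²/52 + (70−52)²/52 + (47−52)²/52 + (48−52)²/52 + (54−52)²/52 + (44−52)²/52 + (47−52)²/52
   = 0.0769 + 6.2308 + 0.4808 + 0.3077 + 0.0769 + 1.2308 + 0.4808
The largest term is for 2: 6.231.

2, 6.231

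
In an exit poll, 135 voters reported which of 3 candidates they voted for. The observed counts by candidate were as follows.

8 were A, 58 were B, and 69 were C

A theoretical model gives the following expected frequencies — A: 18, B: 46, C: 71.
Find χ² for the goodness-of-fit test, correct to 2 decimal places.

8.74

A: (8 − 18)²/18 = 100/18 = 5.556
B: (58 − 46)²/46 = 144/46 = 3.130
C: (69 − 71)²/71 = 4/71 = 0.056
Sum = 8.74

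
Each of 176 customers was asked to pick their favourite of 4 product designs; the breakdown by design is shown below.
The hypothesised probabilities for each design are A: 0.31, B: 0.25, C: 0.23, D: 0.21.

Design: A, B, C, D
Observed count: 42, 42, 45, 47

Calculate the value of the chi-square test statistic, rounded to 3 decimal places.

6.214

Expected counts E_i = n·p_i: 176×0.31 = 54.56, 176×0.25 = 44, 176×0.23 = 40.48, 176×0.21 = 36.96.
A: (42 − 54.56)²/54.56 = 157.7536/54.56 = 2.8914
B: (42 − 44)²/44 = 4/44 = 0.0909
C: (45 − 40.48)²/40.48 = 20.4304/40.48 = 0.5047
D: (47 − 36.96)²/36.96 = 100.8016/36.96 = 2.7273
Sum = 6.214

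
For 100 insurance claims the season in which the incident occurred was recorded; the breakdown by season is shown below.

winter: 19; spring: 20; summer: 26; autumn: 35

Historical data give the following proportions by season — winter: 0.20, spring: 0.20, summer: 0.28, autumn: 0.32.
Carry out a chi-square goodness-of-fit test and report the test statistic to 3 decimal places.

Expected counts E_i = n·p_i: 100×0.20 = 20, 100×0.20 = 20, 100×0.28 = 28, 100×0.32 = 32.
cat         O        E   (O−E)²/E
winter     19       20     0.0500
spring     20       20     0.0000
summer     26       28     0.1429
autumn     35       32     0.2813
Sum = 0.474

0.474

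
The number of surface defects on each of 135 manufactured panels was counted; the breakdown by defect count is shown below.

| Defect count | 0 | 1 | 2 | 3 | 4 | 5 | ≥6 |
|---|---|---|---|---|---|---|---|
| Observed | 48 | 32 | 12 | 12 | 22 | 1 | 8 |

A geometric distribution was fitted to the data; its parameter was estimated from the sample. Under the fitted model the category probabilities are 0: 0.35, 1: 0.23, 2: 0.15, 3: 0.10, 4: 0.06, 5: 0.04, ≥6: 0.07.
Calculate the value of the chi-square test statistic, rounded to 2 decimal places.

Expected counts E_i = n·p_i: 135×0.35 = 47.25, 135×0.23 = 31.05, 135×0.15 = 20.25, 135×0.10 = 13.5, 135×0.06 = 8.1, 135×0.04 = 5.4, 135×0.07 = 9.45.
0: (48 − 47.25)²/47.25 = 0.5625/47.25 = 0.012
1: (32 − 31.05)²/31.05 = 0.9025/31.05 = 0.029
2: (12 − 20.25)²/20.25 = 68.0625/20.25 = 3.361
3: (12 − 13.5)²/13.5 = 2.25/13.5 = 0.167
4: (22 − 8.1)²/8.1 = 193.21/8.1 = 23.853
5: (1 − 5.4)²/5.4 = 19.36/5.4 = 3.585
≥6: (8 − 9.45)²/9.45 = 2.1025/9.45 = 0.222
Sum = 31.23

31.23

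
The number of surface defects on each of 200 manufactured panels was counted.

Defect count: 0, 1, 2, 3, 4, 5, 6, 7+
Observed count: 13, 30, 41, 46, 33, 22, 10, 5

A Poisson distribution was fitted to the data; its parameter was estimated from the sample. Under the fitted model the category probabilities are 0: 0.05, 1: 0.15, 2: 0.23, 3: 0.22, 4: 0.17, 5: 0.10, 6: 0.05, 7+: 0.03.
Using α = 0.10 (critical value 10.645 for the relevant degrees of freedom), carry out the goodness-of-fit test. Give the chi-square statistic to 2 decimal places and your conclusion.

Expected counts E_i = n·p_i: 200×0.05 = 10, 200×0.15 = 30, 200×0.23 = 46, 200×0.22 = 44, 200×0.17 = 34, 200×0.10 = 20, 200×0.05 = 10, 200×0.03 = 6.
cat         O        E   (O−E)²/E
0          13       10      0.900
1          30       30      0.000
2          41       46      0.543
3          46       44      0.091
4          33       34      0.029
5          22       20      0.200
6          10       10      0.000
7+          5        6      0.167
Sum = 1.93
df = 6. Since 1.93 < 10.645, we do not reject H₀.

1.93; do not reject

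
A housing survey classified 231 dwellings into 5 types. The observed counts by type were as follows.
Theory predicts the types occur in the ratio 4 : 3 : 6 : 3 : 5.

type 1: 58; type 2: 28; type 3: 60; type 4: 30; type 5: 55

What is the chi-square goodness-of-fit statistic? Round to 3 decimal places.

Ratio total = 21. Expected counts: 231×4/21 = 44, 231×3/21 = 33, 231×6/21 = 66, 231×3/21 = 33, 231×5/21 = 55.
cat         O        E   (O−E)²/E
type 1     58       44     4.4545
type 2     28       33     0.7576
type 3     60       66     0.5455
type 4     30       33     0.2727
type 5     55       55     0.0000
Sum = 6.030

6.030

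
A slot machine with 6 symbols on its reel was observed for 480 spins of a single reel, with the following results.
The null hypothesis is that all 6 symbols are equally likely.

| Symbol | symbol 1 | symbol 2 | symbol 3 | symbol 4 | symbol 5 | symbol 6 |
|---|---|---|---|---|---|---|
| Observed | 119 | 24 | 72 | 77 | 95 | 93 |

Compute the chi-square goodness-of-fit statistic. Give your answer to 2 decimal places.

Expected count for each of the 6 categories: 480/6 = 80.
cat           O        E   (O−E)²/E
symbol 1    119       80     19.013
symbol 2     24       80     39.200
symbol 3     72       80      0.800
symbol 4     77       80      0.113
symbol 5     95       80      2.813
symbol 6     93       80      2.113
Sum = 64.05

64.05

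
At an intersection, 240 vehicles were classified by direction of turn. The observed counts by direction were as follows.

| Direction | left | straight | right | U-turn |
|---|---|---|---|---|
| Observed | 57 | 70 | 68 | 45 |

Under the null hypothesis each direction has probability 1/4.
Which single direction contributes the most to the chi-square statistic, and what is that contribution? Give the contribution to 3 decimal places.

U-turn, 3.750

Under H₀ each category has probability 1/4, so each expected count is 240/4 = 60.
left: (57 − 60)²/60 = 9/60 = 0.1500
straight: (70 − 60)²/60 = 100/60 = 1.6667
right: (68 − 60)²/60 = 64/60 = 1.0667
U-turn: (45 − 60)²/60 = 225/60 = 3.7500
The largest term is for U-turn: 3.750.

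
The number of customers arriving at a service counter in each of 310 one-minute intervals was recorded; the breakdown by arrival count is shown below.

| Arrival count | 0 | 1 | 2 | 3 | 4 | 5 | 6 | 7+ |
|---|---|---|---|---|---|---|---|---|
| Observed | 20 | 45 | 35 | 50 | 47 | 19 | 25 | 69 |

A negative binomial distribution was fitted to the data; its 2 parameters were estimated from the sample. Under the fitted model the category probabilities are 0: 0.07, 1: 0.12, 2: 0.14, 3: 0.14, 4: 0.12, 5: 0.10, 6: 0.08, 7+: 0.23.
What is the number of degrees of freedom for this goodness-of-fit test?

5

There are k = 8 categories and 2 parameters estimated from the data, so df = 8 − 1 − 2 = 5.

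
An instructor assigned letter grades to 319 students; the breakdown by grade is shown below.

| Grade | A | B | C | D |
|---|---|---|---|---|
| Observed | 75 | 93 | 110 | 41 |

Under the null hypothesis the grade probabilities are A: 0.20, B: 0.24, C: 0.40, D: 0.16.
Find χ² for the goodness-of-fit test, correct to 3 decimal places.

9.899

Expected counts E_i = n·p_i: 319×0.20 = 63.8, 319×0.24 = 76.56, 319×0.40 = 127.6, 319×0.16 = 51.04.
cat         O        E   (O−E)²/E
A          75     63.8     1.9661
B          93    76.56     3.5302
C         110    127.6     2.4276
D          41    51.04     1.9750
Sum = 9.899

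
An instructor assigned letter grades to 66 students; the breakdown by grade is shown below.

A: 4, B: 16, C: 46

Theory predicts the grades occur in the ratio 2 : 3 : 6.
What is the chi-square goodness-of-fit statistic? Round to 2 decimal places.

8.33

Ratio total = 11. Expected counts: 66×2/11 = 12, 66×3/11 = 18, 66×6/11 = 36.
χ² = (4−12)²/12 + (16−18)²/18 + (46−36)²/36
   = 5.333 + 0.222 + 2.778
Sum = 8.33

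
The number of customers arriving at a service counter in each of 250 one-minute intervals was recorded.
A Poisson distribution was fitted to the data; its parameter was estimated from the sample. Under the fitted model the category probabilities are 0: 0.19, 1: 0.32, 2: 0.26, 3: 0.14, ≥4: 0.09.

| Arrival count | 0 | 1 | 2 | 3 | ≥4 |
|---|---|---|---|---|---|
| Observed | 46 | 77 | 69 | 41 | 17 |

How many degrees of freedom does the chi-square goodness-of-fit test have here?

3

There are k = 5 categories and 1 parameter estimated from the data, so df = 5 − 1 − 1 = 3.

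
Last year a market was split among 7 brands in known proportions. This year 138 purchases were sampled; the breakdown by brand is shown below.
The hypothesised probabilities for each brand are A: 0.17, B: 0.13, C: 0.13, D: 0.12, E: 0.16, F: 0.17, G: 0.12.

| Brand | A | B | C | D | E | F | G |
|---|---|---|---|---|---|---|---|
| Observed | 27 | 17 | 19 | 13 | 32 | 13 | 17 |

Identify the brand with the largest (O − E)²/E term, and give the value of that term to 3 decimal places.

F, 4.664

Expected counts E_i = n·p_i: 138×0.17 = 23.46, 138×0.13 = 17.94, 138×0.13 = 17.94, 138×0.12 = 16.56, 138×0.16 = 22.08, 138×0.17 = 23.46, 138×0.12 = 16.56.
χ² = (27−23.46)²/23.46 + (17−17.94)²/17.94 + (19−17.94)²/17.94 + (13−16.56)²/16.56 + (32−22.08)²/22.08 + (13−23.46)²/23.46 + (17−16.56)²/16.56
   = 0.5342 + 0.0493 + 0.0626 + 0.7653 + 4.4568 + 4.6638 + 0.0117
The largest term is for F: 4.664.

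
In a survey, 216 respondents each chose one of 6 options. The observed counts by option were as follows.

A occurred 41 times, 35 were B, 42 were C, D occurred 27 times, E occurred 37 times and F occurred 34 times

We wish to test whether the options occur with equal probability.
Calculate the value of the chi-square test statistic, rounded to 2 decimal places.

4.11

Expected count for each of the 6 categories: 216/6 = 36.
A: (41 − 36)²/36 = 25/36 = 0.694
B: (35 − 36)²/36 = 1/36 = 0.028
C: (42 − 36)²/36 = 36/36 = 1.000
D: (27 − 36)²/36 = 81/36 = 2.250
E: (37 − 36)²/36 = 1/36 = 0.028
F: (34 − 36)²/36 = 4/36 = 0.111
Sum = 4.11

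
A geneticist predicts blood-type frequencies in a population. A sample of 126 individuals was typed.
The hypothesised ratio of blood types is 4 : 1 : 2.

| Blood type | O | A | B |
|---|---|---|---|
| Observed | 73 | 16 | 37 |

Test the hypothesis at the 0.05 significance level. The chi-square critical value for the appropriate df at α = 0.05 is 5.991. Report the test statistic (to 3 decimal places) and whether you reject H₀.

Ratio total = 7. Expected counts: 126×4/7 = 72, 126×1/7 = 18, 126×2/7 = 36.
cat         O        E   (O−E)²/E
O          73       72     0.0139
A          16       18     0.2222
B          37       36     0.0278
Sum = 0.264
df = 2. Since 0.264 < 5.991, we do not reject H₀.

0.264; do not reject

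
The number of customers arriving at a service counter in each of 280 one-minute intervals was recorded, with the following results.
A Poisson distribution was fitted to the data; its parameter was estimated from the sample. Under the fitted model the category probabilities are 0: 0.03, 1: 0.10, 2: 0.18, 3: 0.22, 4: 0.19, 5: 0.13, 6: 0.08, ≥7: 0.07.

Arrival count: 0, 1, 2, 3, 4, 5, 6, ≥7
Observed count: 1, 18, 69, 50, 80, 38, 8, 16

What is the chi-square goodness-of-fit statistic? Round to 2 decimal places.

42.63

Expected counts E_i = n·p_i: 280×0.03 = 8.4, 280×0.10 = 28, 280×0.18 = 50.4, 280×0.22 = 61.6, 280×0.19 = 53.2, 280×0.13 = 36.4, 280×0.08 = 22.4, 280×0.07 = 19.6.
0: (1 − 8.4)²/8.4 = 54.76/8.4 = 6.519
1: (18 − 28)²/28 = 100/28 = 3.571
2: (69 − 50.4)²/50.4 = 345.96/50.4 = 6.864
3: (50 − 61.6)²/61.6 = 134.56/61.6 = 2.184
4: (80 − 53.2)²/53.2 = 718.24/53.2 = 13.501
5: (38 − 36.4)²/36.4 = 2.56/36.4 = 0.070
6: (8 − 22.4)²/22.4 = 207.36/22.4 = 9.257
≥7: (16 − 19.6)²/19.6 = 12.96/19.6 = 0.661
Sum = 42.63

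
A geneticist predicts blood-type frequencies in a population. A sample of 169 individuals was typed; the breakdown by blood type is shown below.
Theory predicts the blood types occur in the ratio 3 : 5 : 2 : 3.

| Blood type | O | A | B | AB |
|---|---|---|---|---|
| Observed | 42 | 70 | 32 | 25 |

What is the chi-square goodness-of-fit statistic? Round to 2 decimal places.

7.03

Ratio total = 13. Expected counts: 169×3/13 = 39, 169×5/13 = 65, 169×2/13 = 26, 169×3/13 = 39.
χ² = (42−39)²/39 + (70−65)²/65 + (32−26)²/26 + (25−39)²/39
   = 0.231 + 0.385 + 1.385 + 5.026
Sum = 7.03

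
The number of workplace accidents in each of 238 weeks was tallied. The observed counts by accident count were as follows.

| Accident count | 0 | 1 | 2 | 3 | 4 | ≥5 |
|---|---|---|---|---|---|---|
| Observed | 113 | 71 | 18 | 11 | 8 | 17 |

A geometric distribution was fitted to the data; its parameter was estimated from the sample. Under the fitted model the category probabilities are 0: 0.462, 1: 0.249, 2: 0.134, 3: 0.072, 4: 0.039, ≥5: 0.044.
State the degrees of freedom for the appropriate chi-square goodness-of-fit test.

4

There are k = 6 categories and 1 parameter estimated from the data, so df = 6 − 1 − 1 = 4.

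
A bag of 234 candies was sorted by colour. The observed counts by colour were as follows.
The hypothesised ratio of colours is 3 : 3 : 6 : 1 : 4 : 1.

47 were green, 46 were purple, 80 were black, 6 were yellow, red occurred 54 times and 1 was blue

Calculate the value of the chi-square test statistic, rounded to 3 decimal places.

17.872

Ratio total = 18. Expected counts: 234×3/18 = 39, 234×3/18 = 39, 234×6/18 = 78, 234×1/18 = 13, 234×4/18 = 52, 234×1/18 = 13.
green: (47 − 39)²/39 = 64/39 = 1.6410
purple: (46 − 39)²/39 = 49/39 = 1.2564
black: (80 − 78)²/78 = 4/78 = 0.0513
yellow: (6 − 13)²/13 = 49/13 = 3.7692
red: (54 − 52)²/52 = 4/52 = 0.0769
blue: (1 − 13)²/13 = 144/13 = 11.0769
Sum = 17.872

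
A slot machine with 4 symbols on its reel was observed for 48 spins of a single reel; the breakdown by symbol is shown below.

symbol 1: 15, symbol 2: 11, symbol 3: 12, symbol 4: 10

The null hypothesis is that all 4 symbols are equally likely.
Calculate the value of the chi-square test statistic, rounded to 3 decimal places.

Under H₀ each category has probability 1/4, so each expected count is 48/4 = 12.
cat           O        E   (O−E)²/E
symbol 1     15       12     0.7500
symbol 2     11       12     0.0833
symbol 3     12       12     0.0000
symbol 4     10       12     0.3333
Sum = 1.167

1.167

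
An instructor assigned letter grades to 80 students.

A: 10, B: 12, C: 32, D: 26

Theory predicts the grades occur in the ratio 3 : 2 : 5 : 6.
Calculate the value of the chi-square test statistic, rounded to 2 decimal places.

Ratio total = 16. Expected counts: 80×3/16 = 15, 80×2/16 = 10, 80×5/16 = 25, 80×6/16 = 30.
χ² = (10−15)²/15 + (12−10)²/10 + (32−25)²/25 + (26−30)²/30
   = 1.667 + 0.400 + 1.960 + 0.533
Sum = 4.56

4.56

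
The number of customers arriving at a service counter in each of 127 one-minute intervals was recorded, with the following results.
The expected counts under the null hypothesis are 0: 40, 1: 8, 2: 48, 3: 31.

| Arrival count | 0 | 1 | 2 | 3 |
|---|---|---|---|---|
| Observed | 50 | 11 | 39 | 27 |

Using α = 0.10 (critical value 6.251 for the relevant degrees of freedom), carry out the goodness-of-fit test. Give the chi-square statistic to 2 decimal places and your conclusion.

5.83; do not reject

cat         O        E   (O−E)²/E
0          50       40      2.500
1          11        8      1.125
2          39       48      1.688
3          27       31      0.516
Sum = 5.83
df = 3. Since 5.83 < 6.251, we do not reject H₀.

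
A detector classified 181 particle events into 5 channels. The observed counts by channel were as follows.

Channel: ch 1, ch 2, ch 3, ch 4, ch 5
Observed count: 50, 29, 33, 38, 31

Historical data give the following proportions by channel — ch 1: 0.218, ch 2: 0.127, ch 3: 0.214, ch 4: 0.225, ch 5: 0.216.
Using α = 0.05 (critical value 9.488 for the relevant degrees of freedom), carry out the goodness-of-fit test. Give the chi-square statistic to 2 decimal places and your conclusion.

Expected counts E_i = n·p_i: 181×0.218 = 39.458, 181×0.127 = 22.987, 181×0.214 = 38.734, 181×0.225 = 40.725, 181×0.216 = 39.096.
χ² = (50−39.458)²/39.458 + (29−22.987)²/22.987 + (33−38.734)²/38.734 + (38−40.725)²/40.725 + (31−39.096)²/39.096
   = 2.817 + 1.573 + 0.849 + 0.182 + 1.677
Sum = 7.10
df = 4. Since 7.10 < 9.488, we do not reject H₀.

7.10; do not reject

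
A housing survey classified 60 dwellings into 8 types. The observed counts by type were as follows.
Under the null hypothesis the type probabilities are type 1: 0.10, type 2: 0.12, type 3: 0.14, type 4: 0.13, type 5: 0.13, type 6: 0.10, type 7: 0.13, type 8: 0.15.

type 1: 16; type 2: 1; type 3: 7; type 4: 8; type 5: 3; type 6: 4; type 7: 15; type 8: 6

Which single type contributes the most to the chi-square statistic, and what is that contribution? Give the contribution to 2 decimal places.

Expected counts E_i = n·p_i: 60×0.10 = 6, 60×0.12 = 7.2, 60×0.14 = 8.4, 60×0.13 = 7.8, 60×0.13 = 7.8, 60×0.10 = 6, 60×0.13 = 7.8, 60×0.15 = 9.
cat         O        E   (O−E)²/E
type 1     16        6     16.667
type 2      1      7.2      5.339
type 3      7      8.4      0.233
type 4      8      7.8      0.005
type 5      3      7.8      2.954
type 6      4        6      0.667
type 7     15      7.8      6.646
type 8      6        9      1.000
The largest term is for type 1: 16.67.

type 1, 16.67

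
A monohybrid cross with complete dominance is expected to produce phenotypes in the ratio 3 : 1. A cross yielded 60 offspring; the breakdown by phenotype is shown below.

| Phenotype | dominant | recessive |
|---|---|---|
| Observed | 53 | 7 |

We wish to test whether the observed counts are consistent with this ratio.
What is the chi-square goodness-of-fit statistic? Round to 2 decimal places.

5.69

Ratio total = 4. Expected counts: 60×3/4 = 45, 60×1/4 = 15.
dominant: (53 − 45)²/45 = 64/45 = 1.422
recessive: (7 − 15)²/15 = 64/15 = 4.267
Sum = 5.69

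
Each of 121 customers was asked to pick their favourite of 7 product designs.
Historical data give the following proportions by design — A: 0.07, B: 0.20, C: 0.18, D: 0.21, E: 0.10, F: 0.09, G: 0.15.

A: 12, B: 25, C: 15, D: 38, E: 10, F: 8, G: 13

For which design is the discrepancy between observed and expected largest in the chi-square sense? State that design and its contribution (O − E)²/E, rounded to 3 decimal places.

D, 6.238

Expected counts E_i = n·p_i: 121×0.07 = 8.47, 121×0.20 = 24.2, 121×0.18 = 21.78, 121×0.21 = 25.41, 121×0.10 = 12.1, 121×0.09 = 10.89, 121×0.15 = 18.15.
cat         O        E   (O−E)²/E
A          12     8.47     1.4712
B          25     24.2     0.0264
C          15    21.78     2.1106
D          38    25.41     6.2380
E          10     12.1     0.3645
F           8    10.89     0.7670
G          13    18.15     1.4613
The largest term is for D: 6.238.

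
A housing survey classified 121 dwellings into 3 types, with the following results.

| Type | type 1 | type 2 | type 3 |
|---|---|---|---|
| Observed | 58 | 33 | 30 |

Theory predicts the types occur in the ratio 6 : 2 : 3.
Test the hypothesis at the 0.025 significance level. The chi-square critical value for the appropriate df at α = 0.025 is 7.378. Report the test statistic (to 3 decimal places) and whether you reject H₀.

Ratio total = 11. Expected counts: 121×6/11 = 66, 121×2/11 = 22, 121×3/11 = 33.
χ² = (58−66)²/66 + (33−22)²/22 + (30−33)²/33
   = 0.9697 + 5.5000 + 0.2727
Sum = 6.742
df = 2. Since 6.742 < 7.378, we do not reject H₀.

6.742; do not reject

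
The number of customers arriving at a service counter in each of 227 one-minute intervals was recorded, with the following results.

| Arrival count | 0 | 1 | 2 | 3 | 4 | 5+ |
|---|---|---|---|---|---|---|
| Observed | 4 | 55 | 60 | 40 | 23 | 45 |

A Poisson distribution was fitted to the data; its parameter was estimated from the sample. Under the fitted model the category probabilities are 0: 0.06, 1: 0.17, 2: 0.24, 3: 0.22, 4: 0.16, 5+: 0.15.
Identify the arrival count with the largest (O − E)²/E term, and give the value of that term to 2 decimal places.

1, 6.98

Expected counts E_i = n·p_i: 227×0.06 = 13.62, 227×0.17 = 38.59, 227×0.24 = 54.48, 227×0.22 = 49.94, 227×0.16 = 36.32, 227×0.15 = 34.05.
χ² = (4−13.62)²/13.62 + (55−38.59)²/38.59 + (60−54.48)²/54.48 + (40−49.94)²/49.94 + (23−36.32)²/36.32 + (45−34.05)²/34.05
   = 6.795 + 6.978 + 0.559 + 1.978 + 4.885 + 3.521
The largest term is for 1: 6.98.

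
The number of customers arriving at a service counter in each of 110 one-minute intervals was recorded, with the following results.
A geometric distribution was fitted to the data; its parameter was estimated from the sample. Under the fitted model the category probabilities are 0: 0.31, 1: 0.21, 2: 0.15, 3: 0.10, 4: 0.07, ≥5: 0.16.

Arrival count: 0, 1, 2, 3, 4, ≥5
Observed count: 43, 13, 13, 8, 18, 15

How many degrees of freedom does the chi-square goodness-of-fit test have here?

There are k = 6 categories and 1 parameter estimated from the data, so df = 6 − 1 − 1 = 4.

4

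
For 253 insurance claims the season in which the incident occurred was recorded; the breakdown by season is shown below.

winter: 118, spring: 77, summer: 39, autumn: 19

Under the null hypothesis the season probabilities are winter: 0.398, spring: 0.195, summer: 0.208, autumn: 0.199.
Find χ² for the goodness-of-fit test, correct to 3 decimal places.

41.532

Expected counts E_i = n·p_i: 253×0.398 = 100.694, 253×0.195 = 49.335, 253×0.208 = 52.624, 253×0.199 = 50.347.
χ² = (118−100.694)²/100.694 + (77−49.335)²/49.335 + (39−52.624)²/52.624 + (19−50.347)²/50.347
   = 2.9743 + 15.5134 + 3.5272 + 19.5172
Sum = 41.532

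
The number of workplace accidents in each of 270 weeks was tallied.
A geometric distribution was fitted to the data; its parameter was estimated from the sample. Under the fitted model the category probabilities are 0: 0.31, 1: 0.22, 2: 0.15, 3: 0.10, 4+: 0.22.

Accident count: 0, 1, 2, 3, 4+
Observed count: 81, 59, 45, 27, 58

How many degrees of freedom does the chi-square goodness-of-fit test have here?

There are k = 5 categories and 1 parameter estimated from the data, so df = 5 − 1 − 1 = 3.

3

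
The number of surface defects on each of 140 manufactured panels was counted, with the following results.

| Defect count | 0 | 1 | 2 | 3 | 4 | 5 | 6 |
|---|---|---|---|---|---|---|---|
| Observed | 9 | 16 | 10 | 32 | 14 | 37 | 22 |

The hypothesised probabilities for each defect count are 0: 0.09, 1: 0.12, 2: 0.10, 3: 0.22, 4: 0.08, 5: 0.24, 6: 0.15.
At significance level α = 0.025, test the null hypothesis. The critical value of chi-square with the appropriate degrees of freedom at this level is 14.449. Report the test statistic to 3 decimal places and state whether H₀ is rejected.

Expected counts E_i = n·p_i: 140×0.09 = 12.6, 140×0.12 = 16.8, 140×0.10 = 14, 140×0.22 = 30.8, 140×0.08 = 11.2, 140×0.24 = 33.6, 140×0.15 = 21.
χ² = (9−12.6)²/12.6 + (16−16.8)²/16.8 + (10−14)²/14 + (32−30.8)²/30.8 + (14−11.2)²/11.2 + (37−33.6)²/33.6 + (22−21)²/21
   = 1.0286 + 0.0381 + 1.1429 + 0.0468 + 0.7000 + 0.3440 + 0.0476
Sum = 3.348
df = 6. Since 3.348 < 14.449, we do not reject H₀.

3.348; do not reject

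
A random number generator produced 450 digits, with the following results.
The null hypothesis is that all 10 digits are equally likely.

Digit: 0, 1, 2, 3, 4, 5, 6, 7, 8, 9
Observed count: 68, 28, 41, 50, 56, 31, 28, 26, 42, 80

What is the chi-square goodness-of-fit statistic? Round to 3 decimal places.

Under H₀ each category has probability 1/10, so each expected count is 450/10 = 45.
0: (68 − 45)²/45 = 529/45 = 11.7556
1: (28 − 45)²/45 = 289/45 = 6.4222
2: (41 − 45)²/45 = 16/45 = 0.3556
3: (50 − 45)²/45 = 25/45 = 0.5556
4: (56 − 45)²/45 = 121/45 = 2.6889
5: (31 − 45)²/45 = 196/45 = 4.3556
6: (28 − 45)²/45 = 289/45 = 6.4222
7: (26 − 45)²/45 = 361/45 = 8.0222
8: (42 − 45)²/45 = 9/45 = 0.2000
9: (80 − 45)²/45 = 1225/45 = 27.2222
Sum = 68.000

68.000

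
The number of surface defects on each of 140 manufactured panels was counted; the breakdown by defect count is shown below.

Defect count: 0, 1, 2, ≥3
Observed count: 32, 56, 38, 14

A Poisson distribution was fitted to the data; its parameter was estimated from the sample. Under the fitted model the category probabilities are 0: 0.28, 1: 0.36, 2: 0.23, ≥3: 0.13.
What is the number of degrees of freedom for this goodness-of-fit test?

There are k = 4 categories and 1 parameter estimated from the data, so df = 4 − 1 − 1 = 2.

2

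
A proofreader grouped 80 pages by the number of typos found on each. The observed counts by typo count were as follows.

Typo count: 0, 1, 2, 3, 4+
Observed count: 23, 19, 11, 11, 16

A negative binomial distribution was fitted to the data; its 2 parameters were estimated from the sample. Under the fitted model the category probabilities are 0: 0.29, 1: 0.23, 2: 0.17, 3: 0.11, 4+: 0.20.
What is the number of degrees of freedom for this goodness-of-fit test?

2

There are k = 5 categories and 2 parameters estimated from the data, so df = 5 − 1 − 2 = 2.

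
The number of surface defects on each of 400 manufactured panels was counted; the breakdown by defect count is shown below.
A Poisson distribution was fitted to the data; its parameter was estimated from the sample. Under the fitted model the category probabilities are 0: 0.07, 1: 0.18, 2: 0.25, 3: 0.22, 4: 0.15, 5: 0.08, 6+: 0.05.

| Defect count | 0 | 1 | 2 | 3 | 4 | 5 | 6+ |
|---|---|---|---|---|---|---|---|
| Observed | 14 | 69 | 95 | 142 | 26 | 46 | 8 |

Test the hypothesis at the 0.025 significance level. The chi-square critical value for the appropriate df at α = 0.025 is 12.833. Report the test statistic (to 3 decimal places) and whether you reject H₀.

Expected counts E_i = n·p_i: 400×0.07 = 28, 400×0.18 = 72, 400×0.25 = 100, 400×0.22 = 88, 400×0.15 = 60, 400×0.08 = 32, 400×0.05 = 20.
χ² = (14−28)²/28 + (69−72)²/72 + (95−100)²/100 + (142−88)²/88 + (26−60)²/60 + (46−32)²/32 + (8−20)²/20
   = 7.0000 + 0.1250 + 0.2500 + 33.1364 + 19.2667 + 6.1250 + 7.2000
Sum = 73.103
df = 5. Since 73.103 > 12.833, we reject H₀.

73.103; reject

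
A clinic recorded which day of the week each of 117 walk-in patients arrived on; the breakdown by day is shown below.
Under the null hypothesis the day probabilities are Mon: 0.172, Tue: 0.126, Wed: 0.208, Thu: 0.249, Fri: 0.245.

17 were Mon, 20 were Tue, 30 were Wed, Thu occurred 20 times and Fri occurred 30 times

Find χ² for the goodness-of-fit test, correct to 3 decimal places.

Expected counts E_i = n·p_i: 117×0.172 = 20.124, 117×0.126 = 14.742, 117×0.208 = 24.336, 117×0.249 = 29.133, 117×0.245 = 28.665.
Mon: (17 − 20.124)²/20.124 = 9.759376/20.124 = 0.4850
Tue: (20 − 14.742)²/14.742 = 27.646564/14.742 = 1.8754
Wed: (30 − 24.336)²/24.336 = 32.080896/24.336 = 1.3182
Thu: (20 − 29.133)²/29.133 = 83.411689/29.133 = 2.8631
Fri: (30 − 28.665)²/28.665 = 1.782225/28.665 = 0.0622
Sum = 6.604

6.604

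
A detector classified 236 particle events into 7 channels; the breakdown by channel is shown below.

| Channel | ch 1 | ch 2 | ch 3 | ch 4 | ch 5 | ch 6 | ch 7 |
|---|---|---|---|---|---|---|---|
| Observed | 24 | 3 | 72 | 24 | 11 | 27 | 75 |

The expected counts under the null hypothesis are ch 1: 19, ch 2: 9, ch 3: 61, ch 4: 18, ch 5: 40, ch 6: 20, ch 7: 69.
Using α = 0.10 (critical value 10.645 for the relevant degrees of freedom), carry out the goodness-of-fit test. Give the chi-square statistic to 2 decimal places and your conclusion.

χ² = (24−19)²/19 + (3−9)²/9 + (72−61)²/61 + (24−18)²/18 + (11−40)²/40 + (27−20)²/20 + (75−69)²/69
   = 1.316 + 4.000 + 1.984 + 2.000 + 21.025 + 2.450 + 0.522
Sum = 33.30
df = 6. Since 33.30 > 10.645, we reject H₀.

33.30; reject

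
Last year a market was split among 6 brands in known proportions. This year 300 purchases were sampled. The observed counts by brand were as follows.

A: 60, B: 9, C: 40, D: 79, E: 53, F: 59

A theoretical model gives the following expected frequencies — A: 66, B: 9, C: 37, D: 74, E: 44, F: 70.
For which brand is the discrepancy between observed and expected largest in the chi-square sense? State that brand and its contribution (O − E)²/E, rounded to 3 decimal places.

E, 1.841

A: (60 − 66)²/66 = 36/66 = 0.5455
B: (9 − 9)²/9 = 0/9 = 0.0000
C: (40 − 37)²/37 = 9/37 = 0.2432
D: (79 − 74)²/74 = 25/74 = 0.3378
E: (53 − 44)²/44 = 81/44 = 1.8409
F: (59 − 70)²/70 = 121/70 = 1.7286
The largest term is for E: 1.841.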